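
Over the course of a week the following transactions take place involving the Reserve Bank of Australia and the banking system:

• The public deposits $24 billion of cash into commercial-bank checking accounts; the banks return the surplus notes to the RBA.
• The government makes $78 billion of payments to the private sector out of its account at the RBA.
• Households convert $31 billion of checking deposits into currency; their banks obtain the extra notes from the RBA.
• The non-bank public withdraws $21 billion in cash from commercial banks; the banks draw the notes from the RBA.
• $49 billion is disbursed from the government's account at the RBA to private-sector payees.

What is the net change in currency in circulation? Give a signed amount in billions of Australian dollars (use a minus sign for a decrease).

Currency deposit $24 billion: notes return to the central bank → −$24B.
Government spending $78 billion: no currency enters or leaves circulation → 0.
Currency withdrawal $31 billion: notes leave the central bank → +$31B.
Currency withdrawal $21 billion: notes leave the central bank → +$21B.
Government spending $49 billion: no currency enters or leaves circulation → 0.
Net: −24 + 0 + 31 + 21 + 0 = +$28 billion.

+$28 billion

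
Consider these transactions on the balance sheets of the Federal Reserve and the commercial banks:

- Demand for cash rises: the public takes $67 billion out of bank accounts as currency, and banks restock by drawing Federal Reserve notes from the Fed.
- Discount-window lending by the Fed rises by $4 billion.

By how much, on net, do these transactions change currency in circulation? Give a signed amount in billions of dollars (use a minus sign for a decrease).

+$67 billion

Currency withdrawal $67 billion: notes leave the central bank → +$67B.
Discount-window loan $4 billion: no currency enters or leaves circulation → 0.
Net: 67 + 0 = +$67 billion.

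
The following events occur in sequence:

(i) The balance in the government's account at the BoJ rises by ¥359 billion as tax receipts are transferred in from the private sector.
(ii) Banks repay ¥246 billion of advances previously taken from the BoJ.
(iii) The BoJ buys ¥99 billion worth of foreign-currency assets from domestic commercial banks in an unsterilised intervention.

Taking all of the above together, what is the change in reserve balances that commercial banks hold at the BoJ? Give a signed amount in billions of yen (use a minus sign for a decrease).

-¥506 billion

BoJ balance sheet:
  Assets:      Loans to banks −¥246B, Foreign assets +¥99B
  Liabilities: Bank reserves −¥506B, Government deposits +¥359B
Commercial banking system:
  Assets:      Reserves at CB −¥506B, Foreign assets −¥99B
  Liabilities: Checkable deposits −¥359B, Borrowings from CB −¥246B
So the change in reserve balances that commercial banks hold at the BoJ is -¥506 billion.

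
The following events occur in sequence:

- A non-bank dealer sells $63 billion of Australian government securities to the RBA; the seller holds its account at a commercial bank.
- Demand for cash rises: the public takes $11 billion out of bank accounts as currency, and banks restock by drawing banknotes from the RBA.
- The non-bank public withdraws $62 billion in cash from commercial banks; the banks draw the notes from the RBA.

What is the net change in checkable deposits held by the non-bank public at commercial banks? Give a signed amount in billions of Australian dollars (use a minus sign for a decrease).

-$10 billion

RBA balance sheet:
  Assets:      Securities +$63B
  Liabilities: Bank reserves −$10B, Currency in circulation +$73B
Commercial banking system:
  Assets:      Reserves at CB −$10B
  Liabilities: Checkable deposits −$10B
So the change in checkable deposits held by the non-bank public at commercial banks is -$10 billion.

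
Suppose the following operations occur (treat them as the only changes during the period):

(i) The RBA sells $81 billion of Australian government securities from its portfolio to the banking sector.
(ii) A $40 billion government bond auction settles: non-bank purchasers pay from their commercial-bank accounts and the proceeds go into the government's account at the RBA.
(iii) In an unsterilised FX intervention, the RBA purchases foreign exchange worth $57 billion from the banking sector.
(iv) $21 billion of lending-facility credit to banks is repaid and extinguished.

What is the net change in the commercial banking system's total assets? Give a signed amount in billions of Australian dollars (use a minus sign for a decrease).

OMO sale (to banks) $81 billion: just an asset swap on bank balance sheets → 0.
Government account inflow $40 billion: bank balance sheets shrink → −$40B.
FX purchase $57 billion: just an asset swap on bank balance sheets → 0.
Discount-window repayment $21 billion: bank balance sheets shrink → −$21B.
Net: 0 − 40 + 0 − 21 = -$61 billion.

-$61 billion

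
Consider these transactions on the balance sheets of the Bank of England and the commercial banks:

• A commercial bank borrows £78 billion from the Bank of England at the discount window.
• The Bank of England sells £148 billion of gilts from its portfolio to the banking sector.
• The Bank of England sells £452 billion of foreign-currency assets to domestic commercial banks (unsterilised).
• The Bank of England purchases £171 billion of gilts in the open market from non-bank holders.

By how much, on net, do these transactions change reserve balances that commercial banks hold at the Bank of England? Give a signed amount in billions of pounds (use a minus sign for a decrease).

Bank of England balance sheet:
  Assets:      Securities +£23B, Loans to banks +£78B, Foreign assets −£452B
  Liabilities: Bank reserves −£351B
Commercial banking system:
  Assets:      Reserves at CB −£351B, Securities +£148B, Foreign assets +£452B
  Liabilities: Checkable deposits +£171B, Borrowings from CB +£78B
So the change in reserve balances that commercial banks hold at the Bank of England is -£351 billion.

-£351 billion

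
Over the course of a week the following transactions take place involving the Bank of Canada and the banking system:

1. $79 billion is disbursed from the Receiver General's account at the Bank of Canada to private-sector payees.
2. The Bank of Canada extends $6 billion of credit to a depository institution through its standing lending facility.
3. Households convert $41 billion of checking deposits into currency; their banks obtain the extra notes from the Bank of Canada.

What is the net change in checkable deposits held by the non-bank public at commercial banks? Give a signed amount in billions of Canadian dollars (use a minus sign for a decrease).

+$38 billion

Government spending $79 billion: non-bank counterparties' bank balances rise → +$79B.
Discount-window loan $6 billion: the counterparty is a bank, so public deposits are unchanged → 0.
Currency withdrawal $41 billion: non-bank counterparties' bank balances fall → −$41B.
Net: 79 + 0 − 41 = +$38 billion.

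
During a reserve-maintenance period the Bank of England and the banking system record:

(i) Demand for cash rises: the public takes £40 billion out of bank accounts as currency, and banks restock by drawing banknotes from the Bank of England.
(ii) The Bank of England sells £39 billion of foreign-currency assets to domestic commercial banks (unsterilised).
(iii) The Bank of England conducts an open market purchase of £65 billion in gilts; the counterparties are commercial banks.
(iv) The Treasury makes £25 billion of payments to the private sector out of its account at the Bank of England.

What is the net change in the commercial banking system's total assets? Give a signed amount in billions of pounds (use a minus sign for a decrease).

-£15 billion

Currency withdrawal £40 billion: bank balance sheets shrink → −£40B.
FX sale £39 billion: just an asset swap on bank balance sheets → 0.
OMO purchase (from banks) £65 billion: just an asset swap on bank balance sheets → 0.
Government spending £25 billion: bank balance sheets expand → +£25B.
Net: −40 + 0 + 0 + 25 = -£15 billion.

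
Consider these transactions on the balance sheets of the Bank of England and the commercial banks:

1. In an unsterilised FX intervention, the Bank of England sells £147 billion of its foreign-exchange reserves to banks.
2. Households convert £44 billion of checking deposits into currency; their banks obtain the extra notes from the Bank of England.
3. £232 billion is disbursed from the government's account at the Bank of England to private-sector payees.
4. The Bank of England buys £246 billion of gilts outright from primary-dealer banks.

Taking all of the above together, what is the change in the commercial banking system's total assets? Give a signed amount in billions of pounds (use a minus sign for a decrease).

+£188 billion

FX sale £147 billion: just an asset swap on bank balance sheets → 0.
Currency withdrawal £44 billion: bank balance sheets shrink → −£44B.
Government spending £232 billion: bank balance sheets expand → +£232B.
OMO purchase (from banks) £246 billion: just an asset swap on bank balance sheets → 0.
Net: 0 − 44 + 232 + 0 = +£188 billion.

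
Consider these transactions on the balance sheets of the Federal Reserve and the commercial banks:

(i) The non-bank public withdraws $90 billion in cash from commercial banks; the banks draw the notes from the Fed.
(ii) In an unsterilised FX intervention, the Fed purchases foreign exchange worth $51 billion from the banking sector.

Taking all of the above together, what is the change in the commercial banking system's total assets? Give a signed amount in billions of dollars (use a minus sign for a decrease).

Fed balance sheet:
  Assets:      Foreign assets +$51B
  Liabilities: Bank reserves −$39B, Currency in circulation +$90B
Commercial banking system:
  Assets:      Reserves at CB −$39B, Foreign assets −$51B
  Liabilities: Checkable deposits −$90B
Change in total bank assets = -$90 billion.

-$90 billion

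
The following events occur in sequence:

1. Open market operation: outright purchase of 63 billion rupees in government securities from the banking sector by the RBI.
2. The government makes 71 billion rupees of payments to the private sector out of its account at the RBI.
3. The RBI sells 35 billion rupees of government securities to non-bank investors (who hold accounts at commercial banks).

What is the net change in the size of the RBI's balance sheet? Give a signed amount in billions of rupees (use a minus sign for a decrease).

RBI balance sheet:
  Assets:      Securities +28B
  Liabilities: Bank reserves +99B, Government deposits −71B
Change in total RBI assets = +28 billion.

+28 billion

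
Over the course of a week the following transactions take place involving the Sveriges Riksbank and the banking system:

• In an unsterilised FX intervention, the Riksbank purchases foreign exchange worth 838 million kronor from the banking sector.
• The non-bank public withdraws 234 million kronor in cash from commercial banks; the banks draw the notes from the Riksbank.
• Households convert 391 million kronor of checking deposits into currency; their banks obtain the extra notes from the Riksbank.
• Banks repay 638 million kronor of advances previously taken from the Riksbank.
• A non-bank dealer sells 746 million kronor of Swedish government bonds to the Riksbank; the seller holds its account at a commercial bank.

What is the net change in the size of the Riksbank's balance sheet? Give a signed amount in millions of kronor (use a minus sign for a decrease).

+946 million

FX purchase 838 million kronor: a Riksbank asset is acquired → +838M.
Currency withdrawal 234 million kronor: only the composition of liabilities changes → 0.
Currency withdrawal 391 million kronor: only the composition of liabilities changes → 0.
Discount-window repayment 638 million kronor: a Riksbank asset is shed → −638M.
Asset purchase (from non-banks) 746 million kronor: a Riksbank asset is acquired → +746M.
Net: 838 + 0 + 0 − 638 + 746 = +946 million.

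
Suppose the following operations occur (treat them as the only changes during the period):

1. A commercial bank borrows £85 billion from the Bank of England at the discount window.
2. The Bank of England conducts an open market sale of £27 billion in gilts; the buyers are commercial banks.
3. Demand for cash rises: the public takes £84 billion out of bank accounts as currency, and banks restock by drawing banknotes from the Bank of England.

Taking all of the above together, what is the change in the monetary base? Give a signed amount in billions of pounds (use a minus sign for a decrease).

Bank of England balance sheet:
  Assets:      Securities −£27B, Loans to banks +£85B
  Liabilities: Bank reserves −£26B, Currency in circulation +£84B
Commercial banking system:
  Assets:      Reserves at CB −£26B, Securities +£27B
  Liabilities: Checkable deposits −£84B, Borrowings from CB +£85B
Monetary base = currency + reserves: +£84B + (−£26B) = +£58 billion.

+£58 billion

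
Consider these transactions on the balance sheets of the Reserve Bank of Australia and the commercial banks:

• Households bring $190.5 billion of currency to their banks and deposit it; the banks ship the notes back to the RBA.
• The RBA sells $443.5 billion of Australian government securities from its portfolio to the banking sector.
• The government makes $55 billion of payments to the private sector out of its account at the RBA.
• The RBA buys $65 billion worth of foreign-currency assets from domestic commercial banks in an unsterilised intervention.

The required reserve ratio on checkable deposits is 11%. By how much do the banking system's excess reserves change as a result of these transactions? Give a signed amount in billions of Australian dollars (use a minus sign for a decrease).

Currency deposit $190.5 billion: reserves +$190.5B, deposits +$190.5B.
OMO sale (to banks) $443.5 billion: reserves −$443.5B, deposits 0.
Government spending $55 billion: reserves +$55B, deposits +$55B.
FX purchase $65 billion: reserves +$65B, deposits 0.
Totals: Δreserves = −$133B, Δdeposits = +$245.5B.
Δrequired reserves = 11% × +$245.5B = +$27.005B.
Δexcess reserves = Δreserves − Δrequired = −$133B − (+$27.005B) = -$160.005 billion.

-$160.005 billion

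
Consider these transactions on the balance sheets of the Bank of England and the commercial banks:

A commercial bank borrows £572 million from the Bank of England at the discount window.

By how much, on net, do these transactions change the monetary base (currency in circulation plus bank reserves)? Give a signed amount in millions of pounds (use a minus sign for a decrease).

Discount-window loan £572 million: Bank of England balance sheet expands → +£572M.

+£572 million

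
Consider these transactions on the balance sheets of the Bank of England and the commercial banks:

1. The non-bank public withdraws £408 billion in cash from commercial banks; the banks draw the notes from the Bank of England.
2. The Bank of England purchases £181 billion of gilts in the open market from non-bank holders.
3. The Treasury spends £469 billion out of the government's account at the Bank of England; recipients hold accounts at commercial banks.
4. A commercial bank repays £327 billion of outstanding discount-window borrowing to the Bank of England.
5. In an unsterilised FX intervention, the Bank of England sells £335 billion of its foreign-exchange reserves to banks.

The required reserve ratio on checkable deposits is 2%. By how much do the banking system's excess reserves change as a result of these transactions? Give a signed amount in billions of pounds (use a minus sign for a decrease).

Currency withdrawal £408 billion: reserves −£408B, deposits −£408B.
Asset purchase (from non-banks) £181 billion: reserves +£181B, deposits +£181B.
Government spending £469 billion: reserves +£469B, deposits +£469B.
Discount-window repayment £327 billion: reserves −£327B, deposits 0.
FX sale £335 billion: reserves −£335B, deposits 0.
Totals: Δreserves = −£420B, Δdeposits = +£242B.
Δrequired reserves = 2% × +£242B = +£4.84B.
Δexcess reserves = Δreserves − Δrequired = −£420B − (+£4.84B) = -£424.84 billion.

-£424.84 billion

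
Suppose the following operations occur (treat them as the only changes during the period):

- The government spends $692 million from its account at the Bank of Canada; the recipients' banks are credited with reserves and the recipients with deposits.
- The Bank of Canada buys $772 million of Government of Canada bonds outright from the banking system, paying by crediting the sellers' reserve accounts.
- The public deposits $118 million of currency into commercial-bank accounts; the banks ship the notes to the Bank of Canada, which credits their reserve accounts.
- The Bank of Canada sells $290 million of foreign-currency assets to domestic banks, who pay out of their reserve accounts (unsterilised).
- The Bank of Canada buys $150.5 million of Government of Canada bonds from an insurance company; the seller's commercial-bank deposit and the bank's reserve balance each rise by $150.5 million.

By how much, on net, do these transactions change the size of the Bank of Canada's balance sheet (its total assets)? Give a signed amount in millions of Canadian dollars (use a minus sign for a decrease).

+$632.5 million

Government spending $692 million: only the composition of liabilities changes → 0.
OMO purchase (from banks) $772 million: a Bank of Canada asset is acquired → +$772M.
Currency deposit $118 million: only the composition of liabilities changes → 0.
FX sale $290 million: a Bank of Canada asset is shed → −$290M.
Asset purchase (from non-banks) $150.5 million: a Bank of Canada asset is acquired → +$150.5M.
Net: 0 + 772 + 0 − 290 + 150.5 = +$632.5 million.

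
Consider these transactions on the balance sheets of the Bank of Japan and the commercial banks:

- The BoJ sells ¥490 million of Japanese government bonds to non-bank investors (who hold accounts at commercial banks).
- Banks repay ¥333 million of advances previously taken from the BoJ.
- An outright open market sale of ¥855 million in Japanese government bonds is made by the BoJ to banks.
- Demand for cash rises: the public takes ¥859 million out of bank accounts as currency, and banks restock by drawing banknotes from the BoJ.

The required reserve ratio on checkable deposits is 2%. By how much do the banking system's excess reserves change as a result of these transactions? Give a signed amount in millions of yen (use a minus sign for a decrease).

Asset sale (to non-banks) ¥490 million: reserves −¥490M, deposits −¥490M.
Discount-window repayment ¥333 million: reserves −¥333M, deposits 0.
OMO sale (to banks) ¥855 million: reserves −¥855M, deposits 0.
Currency withdrawal ¥859 million: reserves −¥859M, deposits −¥859M.
Totals: Δreserves = −¥2537M, Δdeposits = −¥1349M.
Δrequired reserves = 2% × −¥1349M = −¥26.98M.
Δexcess reserves = Δreserves − Δrequired = −¥2537M − (−¥26.98M) = -¥2510.02 million.

-¥2510.02 million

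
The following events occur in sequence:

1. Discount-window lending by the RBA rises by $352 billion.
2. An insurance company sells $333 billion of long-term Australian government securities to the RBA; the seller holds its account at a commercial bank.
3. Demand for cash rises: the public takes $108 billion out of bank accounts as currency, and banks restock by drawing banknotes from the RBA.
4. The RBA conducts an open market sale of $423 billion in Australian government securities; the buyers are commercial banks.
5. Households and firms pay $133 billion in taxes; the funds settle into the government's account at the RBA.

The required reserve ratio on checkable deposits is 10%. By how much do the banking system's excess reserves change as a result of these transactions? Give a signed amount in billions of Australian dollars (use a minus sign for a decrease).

Discount-window loan $352 billion: reserves +$352B, deposits 0.
Asset purchase (from non-banks) $333 billion: reserves +$333B, deposits +$333B.
Currency withdrawal $108 billion: reserves −$108B, deposits −$108B.
OMO sale (to banks) $423 billion: reserves −$423B, deposits 0.
Government account inflow $133 billion: reserves −$133B, deposits −$133B.
Totals: Δreserves = +$21B, Δdeposits = +$92B.
Δrequired reserves = 10% × +$92B = +$9.2B.
Δexcess reserves = Δreserves − Δrequired = +$21B − (+$9.2B) = +$11.8 billion.

+$11.8 billion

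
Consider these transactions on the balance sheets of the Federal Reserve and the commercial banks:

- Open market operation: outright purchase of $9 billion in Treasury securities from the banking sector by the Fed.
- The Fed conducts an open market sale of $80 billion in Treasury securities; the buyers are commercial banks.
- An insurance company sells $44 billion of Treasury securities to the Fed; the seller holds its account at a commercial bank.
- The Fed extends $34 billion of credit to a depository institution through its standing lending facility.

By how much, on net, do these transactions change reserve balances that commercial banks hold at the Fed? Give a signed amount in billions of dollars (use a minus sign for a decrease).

+$7 billion

Fed balance sheet:
  Assets:      Securities −$27B, Loans to banks +$34B
  Liabilities: Bank reserves +$7B
So the change in reserve balances that commercial banks hold at the Fed is +$7 billion.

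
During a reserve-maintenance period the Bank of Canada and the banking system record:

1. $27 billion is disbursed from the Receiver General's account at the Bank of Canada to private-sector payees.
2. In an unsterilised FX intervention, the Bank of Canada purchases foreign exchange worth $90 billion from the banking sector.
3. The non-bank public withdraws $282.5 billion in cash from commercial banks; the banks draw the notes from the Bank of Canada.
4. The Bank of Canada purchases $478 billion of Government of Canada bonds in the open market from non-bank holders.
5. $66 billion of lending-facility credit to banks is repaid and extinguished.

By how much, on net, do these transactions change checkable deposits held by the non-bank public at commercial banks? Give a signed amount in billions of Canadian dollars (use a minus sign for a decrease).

Bank of Canada balance sheet:
  Assets:      Securities +$478B, Loans to banks −$66B, Foreign assets +$90B
  Liabilities: Bank reserves +$246.5B, Currency in circulation +$282.5B, Government deposits −$27B
Commercial banking system:
  Assets:      Reserves at CB +$246.5B, Foreign assets −$90B
  Liabilities: Checkable deposits +$222.5B, Borrowings from CB −$66B
So the change in checkable deposits held by the non-bank public at commercial banks is +$222.5 billion.

+$222.5 billion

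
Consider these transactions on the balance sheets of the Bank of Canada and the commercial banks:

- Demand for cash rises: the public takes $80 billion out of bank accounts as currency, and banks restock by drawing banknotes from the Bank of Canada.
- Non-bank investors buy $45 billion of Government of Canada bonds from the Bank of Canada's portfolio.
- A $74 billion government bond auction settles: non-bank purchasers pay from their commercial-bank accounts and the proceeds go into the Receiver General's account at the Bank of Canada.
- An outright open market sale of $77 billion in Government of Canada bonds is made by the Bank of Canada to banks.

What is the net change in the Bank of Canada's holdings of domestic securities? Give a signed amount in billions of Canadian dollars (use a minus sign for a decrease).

Bank of Canada balance sheet:
  Assets:      Securities −$122B
  Liabilities: Bank reserves −$276B, Currency in circulation +$80B, Government deposits +$74B
Commercial banking system:
  Assets:      Reserves at CB −$276B, Securities +$77B
  Liabilities: Checkable deposits −$199B
So the change in the Bank of Canada's holdings of domestic securities is -$122 billion.

-$122 billion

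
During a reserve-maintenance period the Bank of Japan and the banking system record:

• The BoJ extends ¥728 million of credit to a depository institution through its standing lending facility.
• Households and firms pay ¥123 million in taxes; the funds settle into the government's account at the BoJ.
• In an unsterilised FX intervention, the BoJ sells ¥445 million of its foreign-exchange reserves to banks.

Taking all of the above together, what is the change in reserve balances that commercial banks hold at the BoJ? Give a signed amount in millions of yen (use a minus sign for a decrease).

Discount-window loan ¥728 million: the loan is credited to the bank's reserve account → +¥728M.
Government account inflow ¥123 million: funds move from bank reserves into the government account → −¥123M.
FX sale ¥445 million: the buying banks pay out of their reserve balances → −¥445M.
Net: 728 − 123 − 445 = +¥160 million.

+¥160 million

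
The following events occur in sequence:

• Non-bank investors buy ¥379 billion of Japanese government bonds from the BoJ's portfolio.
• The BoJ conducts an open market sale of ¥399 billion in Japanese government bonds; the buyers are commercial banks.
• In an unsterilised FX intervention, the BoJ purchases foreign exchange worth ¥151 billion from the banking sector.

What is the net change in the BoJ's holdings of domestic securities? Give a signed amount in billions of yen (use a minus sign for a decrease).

-¥778 billion

Asset sale (to non-banks) ¥379 billion: securities removed from the BoJ's portfolio → −¥379B.
OMO sale (to banks) ¥399 billion: securities removed from the BoJ's portfolio → −¥399B.
FX purchase ¥151 billion: the BoJ's securities portfolio is untouched → 0.
Net: −379 − 399 + 0 = -¥778 billion.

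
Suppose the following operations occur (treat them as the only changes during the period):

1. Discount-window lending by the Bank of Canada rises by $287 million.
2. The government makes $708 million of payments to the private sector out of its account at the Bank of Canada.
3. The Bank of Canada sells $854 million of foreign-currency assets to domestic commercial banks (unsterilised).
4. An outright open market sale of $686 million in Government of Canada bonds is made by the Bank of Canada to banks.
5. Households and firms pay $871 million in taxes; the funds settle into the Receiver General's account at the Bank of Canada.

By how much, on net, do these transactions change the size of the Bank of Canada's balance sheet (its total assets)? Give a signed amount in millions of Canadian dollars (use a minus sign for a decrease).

Bank of Canada balance sheet:
  Assets:      Securities −$686M, Loans to banks +$287M, Foreign assets −$854M
  Liabilities: Bank reserves −$1416M, Government deposits +$163M
Commercial banking system:
  Assets:      Reserves at CB −$1416M, Securities +$686M, Foreign assets +$854M
  Liabilities: Checkable deposits −$163M, Borrowings from CB +$287M
Change in total Bank of Canada assets = -$1253 million.

-$1253 million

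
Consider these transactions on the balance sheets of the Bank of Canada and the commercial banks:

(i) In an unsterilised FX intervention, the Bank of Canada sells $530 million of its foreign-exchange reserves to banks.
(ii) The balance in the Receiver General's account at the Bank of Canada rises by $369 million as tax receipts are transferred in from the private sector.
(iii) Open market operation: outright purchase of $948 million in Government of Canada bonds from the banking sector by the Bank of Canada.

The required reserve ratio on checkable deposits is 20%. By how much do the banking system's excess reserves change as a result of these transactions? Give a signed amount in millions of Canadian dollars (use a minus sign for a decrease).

FX sale $530 million: reserves −$530M, deposits 0.
Government account inflow $369 million: reserves −$369M, deposits −$369M.
OMO purchase (from banks) $948 million: reserves +$948M, deposits 0.
Totals: Δreserves = +$49M, Δdeposits = −$369M.
Δrequired reserves = 20% × −$369M = −$73.8M.
Δexcess reserves = Δreserves − Δrequired = +$49M − (−$73.8M) = +$122.8 million.

+$122.8 million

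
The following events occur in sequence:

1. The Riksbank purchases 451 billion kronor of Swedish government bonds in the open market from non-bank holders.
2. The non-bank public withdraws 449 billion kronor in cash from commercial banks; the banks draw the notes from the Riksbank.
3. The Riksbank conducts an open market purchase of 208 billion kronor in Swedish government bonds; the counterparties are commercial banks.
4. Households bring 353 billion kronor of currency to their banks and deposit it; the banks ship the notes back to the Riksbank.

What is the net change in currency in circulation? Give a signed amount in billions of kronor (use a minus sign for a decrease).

Riksbank balance sheet:
  Assets:      Securities +659B
  Liabilities: Bank reserves +563B, Currency in circulation +96B
Commercial banking system:
  Assets:      Reserves at CB +563B, Securities −208B
  Liabilities: Checkable deposits +355B
So the change in currency in circulation is +96 billion.

+96 billion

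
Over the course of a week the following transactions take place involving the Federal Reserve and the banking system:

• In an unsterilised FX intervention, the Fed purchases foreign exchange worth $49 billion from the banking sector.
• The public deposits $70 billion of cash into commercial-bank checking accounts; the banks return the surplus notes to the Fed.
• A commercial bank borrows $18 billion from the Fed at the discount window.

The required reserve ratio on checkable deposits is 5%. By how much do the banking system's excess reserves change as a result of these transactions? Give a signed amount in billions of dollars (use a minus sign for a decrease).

FX purchase $49 billion: reserves +$49B, deposits 0.
Currency deposit $70 billion: reserves +$70B, deposits +$70B.
Discount-window loan $18 billion: reserves +$18B, deposits 0.
Totals: Δreserves = +$137B, Δdeposits = +$70B.
Δrequired reserves = 5% × +$70B = +$3.5B.
Δexcess reserves = Δreserves − Δrequired = +$137B − (+$3.5B) = +$133.5 billion.

+$133.5 billion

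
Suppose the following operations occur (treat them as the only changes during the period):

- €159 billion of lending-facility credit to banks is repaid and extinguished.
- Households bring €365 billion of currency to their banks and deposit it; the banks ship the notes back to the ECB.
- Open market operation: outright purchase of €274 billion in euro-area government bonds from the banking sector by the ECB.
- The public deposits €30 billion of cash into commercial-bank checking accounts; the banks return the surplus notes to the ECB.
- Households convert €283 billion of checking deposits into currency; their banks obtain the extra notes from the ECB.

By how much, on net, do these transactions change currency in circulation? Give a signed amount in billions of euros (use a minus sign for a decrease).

-€112 billion

Discount-window repayment €159 billion: no currency enters or leaves circulation → 0.
Currency deposit €365 billion: notes return to the central bank → −€365B.
OMO purchase (from banks) €274 billion: no currency enters or leaves circulation → 0.
Currency deposit €30 billion: notes return to the central bank → −€30B.
Currency withdrawal €283 billion: notes leave the central bank → +€283B.
Net: 0 − 365 + 0 − 30 + 283 = -€112 billion.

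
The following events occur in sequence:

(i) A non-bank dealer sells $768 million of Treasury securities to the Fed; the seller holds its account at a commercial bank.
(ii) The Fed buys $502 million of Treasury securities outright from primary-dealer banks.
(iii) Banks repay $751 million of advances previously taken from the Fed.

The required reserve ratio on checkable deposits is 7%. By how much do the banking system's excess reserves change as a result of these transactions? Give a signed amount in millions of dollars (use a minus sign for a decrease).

+$465.24 million

Asset purchase (from non-banks) $768 million: reserves +$768M, deposits +$768M.
OMO purchase (from banks) $502 million: reserves +$502M, deposits 0.
Discount-window repayment $751 million: reserves −$751M, deposits 0.
Totals: Δreserves = +$519M, Δdeposits = +$768M.
Δrequired reserves = 7% × +$768M = +$53.76M.
Δexcess reserves = Δreserves − Δrequired = +$519M − (+$53.76M) = +$465.24 million.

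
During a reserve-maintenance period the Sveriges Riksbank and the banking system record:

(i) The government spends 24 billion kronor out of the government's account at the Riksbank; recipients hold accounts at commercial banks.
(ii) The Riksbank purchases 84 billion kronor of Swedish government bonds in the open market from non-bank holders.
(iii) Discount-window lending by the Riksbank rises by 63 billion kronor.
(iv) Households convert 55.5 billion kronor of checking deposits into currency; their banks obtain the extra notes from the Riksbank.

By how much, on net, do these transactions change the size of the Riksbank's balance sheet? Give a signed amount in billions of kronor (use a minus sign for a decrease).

Riksbank balance sheet:
  Assets:      Securities +84B, Loans to banks +63B
  Liabilities: Bank reserves +115.5B, Currency in circulation +55.5B, Government deposits −24B
Commercial banking system:
  Assets:      Reserves at CB +115.5B
  Liabilities: Checkable deposits +52.5B, Borrowings from CB +63B
Change in total Riksbank assets = +147 billion.

+147 billion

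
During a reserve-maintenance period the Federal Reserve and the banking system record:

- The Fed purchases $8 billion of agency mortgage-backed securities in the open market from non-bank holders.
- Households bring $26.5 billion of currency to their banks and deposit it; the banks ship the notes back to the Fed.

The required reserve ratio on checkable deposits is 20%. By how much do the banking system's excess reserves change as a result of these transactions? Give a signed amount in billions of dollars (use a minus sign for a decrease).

Asset purchase (from non-banks) $8 billion: reserves +$8B, deposits +$8B.
Currency deposit $26.5 billion: reserves +$26.5B, deposits +$26.5B.
Totals: Δreserves = +$34.5B, Δdeposits = +$34.5B.
Δrequired reserves = 20% × +$34.5B = +$6.9B.
Δexcess reserves = Δreserves − Δrequired = +$34.5B − (+$6.9B) = +$27.6 billion.

+$27.6 billion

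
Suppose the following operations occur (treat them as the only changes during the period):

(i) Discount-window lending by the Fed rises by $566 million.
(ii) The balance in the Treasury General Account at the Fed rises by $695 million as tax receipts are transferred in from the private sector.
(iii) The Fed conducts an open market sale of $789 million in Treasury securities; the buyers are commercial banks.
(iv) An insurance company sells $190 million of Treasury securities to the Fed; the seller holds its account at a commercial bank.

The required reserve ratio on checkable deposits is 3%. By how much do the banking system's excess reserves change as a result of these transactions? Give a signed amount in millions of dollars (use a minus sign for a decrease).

-$712.85 million

Discount-window loan $566 million: reserves +$566M, deposits 0.
Government account inflow $695 million: reserves −$695M, deposits −$695M.
OMO sale (to banks) $789 million: reserves −$789M, deposits 0.
Asset purchase (from non-banks) $190 million: reserves +$190M, deposits +$190M.
Totals: Δreserves = −$728M, Δdeposits = −$505M.
Δrequired reserves = 3% × −$505M = −$15.15M.
Δexcess reserves = Δreserves − Δrequired = −$728M − (−$15.15M) = -$712.85 million.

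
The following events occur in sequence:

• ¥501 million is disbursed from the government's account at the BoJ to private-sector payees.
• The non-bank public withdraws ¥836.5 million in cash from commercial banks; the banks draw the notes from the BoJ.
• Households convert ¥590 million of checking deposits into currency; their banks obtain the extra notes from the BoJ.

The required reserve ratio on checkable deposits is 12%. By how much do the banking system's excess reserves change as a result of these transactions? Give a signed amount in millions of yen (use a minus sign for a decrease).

Government spending ¥501 million: reserves +¥501M, deposits +¥501M.
Currency withdrawal ¥836.5 million: reserves −¥836.5M, deposits −¥836.5M.
Currency withdrawal ¥590 million: reserves −¥590M, deposits −¥590M.
Totals: Δreserves = −¥925.5M, Δdeposits = −¥925.5M.
Δrequired reserves = 12% × −¥925.5M = −¥111.06M.
Δexcess reserves = Δreserves − Δrequired = −¥925.5M − (−¥111.06M) = -¥814.44 million.

-¥814.44 million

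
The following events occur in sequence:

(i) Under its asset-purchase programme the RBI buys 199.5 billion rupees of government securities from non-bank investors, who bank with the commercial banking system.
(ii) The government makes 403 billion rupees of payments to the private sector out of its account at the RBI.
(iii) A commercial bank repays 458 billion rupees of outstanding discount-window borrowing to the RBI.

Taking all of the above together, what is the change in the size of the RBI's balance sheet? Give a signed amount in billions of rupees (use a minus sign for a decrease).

-258.5 billion

Asset purchase (from non-banks) 199.5 billion rupees: an RBI asset is acquired → +199.5B.
Government spending 403 billion rupees: only the composition of liabilities changes → 0.
Discount-window repayment 458 billion rupees: an RBI asset is shed → −458B.
Net: 199.5 + 0 − 458 = -258.5 billion.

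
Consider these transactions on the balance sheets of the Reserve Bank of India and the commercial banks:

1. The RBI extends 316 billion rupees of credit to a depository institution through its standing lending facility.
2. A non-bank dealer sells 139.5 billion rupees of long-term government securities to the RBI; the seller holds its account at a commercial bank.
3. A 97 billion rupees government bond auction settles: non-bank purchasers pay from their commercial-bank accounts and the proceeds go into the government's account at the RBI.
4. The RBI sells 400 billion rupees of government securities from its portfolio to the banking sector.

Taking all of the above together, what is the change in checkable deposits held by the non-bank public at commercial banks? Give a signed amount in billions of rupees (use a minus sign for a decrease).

RBI balance sheet:
  Assets:      Securities −260.5B, Loans to banks +316B
  Liabilities: Bank reserves −41.5B, Government deposits +97B
Commercial banking system:
  Assets:      Reserves at CB −41.5B, Securities +400B
  Liabilities: Checkable deposits +42.5B, Borrowings from CB +316B
So the change in checkable deposits held by the non-bank public at commercial banks is +42.5 billion.

+42.5 billion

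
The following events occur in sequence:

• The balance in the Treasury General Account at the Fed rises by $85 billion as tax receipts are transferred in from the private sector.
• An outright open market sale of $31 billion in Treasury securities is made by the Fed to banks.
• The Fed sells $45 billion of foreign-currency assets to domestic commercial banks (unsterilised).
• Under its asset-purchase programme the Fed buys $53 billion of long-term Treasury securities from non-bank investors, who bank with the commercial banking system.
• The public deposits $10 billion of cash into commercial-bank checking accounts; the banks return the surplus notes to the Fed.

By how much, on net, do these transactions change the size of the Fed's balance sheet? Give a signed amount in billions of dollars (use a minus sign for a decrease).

Government account inflow $85 billion: only the composition of liabilities changes → 0.
OMO sale (to banks) $31 billion: a Fed asset is shed → −$31B.
FX sale $45 billion: a Fed asset is shed → −$45B.
Asset purchase (from non-banks) $53 billion: a Fed asset is acquired → +$53B.
Currency deposit $10 billion: only the composition of liabilities changes → 0.
Net: 0 − 31 − 45 + 53 + 0 = -$23 billion.

-$23 billion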